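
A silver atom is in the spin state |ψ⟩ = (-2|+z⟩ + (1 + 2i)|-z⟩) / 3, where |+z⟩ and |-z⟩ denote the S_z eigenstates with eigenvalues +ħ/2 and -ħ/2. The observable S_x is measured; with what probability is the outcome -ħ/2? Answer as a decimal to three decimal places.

0.722

|-x⟩ = (|+z⟩ - |-z⟩)/√2, so ⟨-x|ψ⟩ = (-3 - 2i) / (√2·3).
P = |-3 - 2i|² / 18 = 13/18.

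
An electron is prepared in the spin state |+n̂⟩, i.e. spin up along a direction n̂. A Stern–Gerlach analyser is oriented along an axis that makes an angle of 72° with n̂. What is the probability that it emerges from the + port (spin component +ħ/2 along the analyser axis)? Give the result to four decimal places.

For spin-½, the probability of finding spin-up along an axis at angle θ to the initial spin direction is cos²(θ/2); spin-down is sin²(θ/2).
θ = 72°, so P = cos²(36°) ≈ 0.6545.

0.6545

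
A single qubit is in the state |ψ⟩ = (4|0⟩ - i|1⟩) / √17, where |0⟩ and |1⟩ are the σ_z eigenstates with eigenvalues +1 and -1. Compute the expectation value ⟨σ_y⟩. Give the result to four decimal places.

-0.4706

⟨σ_y⟩ = 2 Im(a* b)/(|a|²+|b|²) with a = 4, b = -i.
a* b = -4i, so ⟨σ_y⟩ = -8/17.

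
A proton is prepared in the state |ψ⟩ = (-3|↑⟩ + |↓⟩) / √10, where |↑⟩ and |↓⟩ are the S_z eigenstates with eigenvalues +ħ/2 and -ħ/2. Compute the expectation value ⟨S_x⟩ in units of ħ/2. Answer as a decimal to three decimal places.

⟨σ_x⟩ = 2 Re(a* b)/(|a|²+|b|²) with a = -3, b = 1.
a* b = -3, so ⟨σ_x⟩ = -6/10.
⟨S_x⟩ = (ħ/2)·⟨σ_x⟩.

-0.600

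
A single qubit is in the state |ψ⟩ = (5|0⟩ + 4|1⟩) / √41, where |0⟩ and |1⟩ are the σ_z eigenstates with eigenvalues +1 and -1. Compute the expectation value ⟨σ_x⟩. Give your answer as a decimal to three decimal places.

⟨σ_x⟩ = 2 Re(a* b)/(|a|²+|b|²) with a = 5, b = 4.
a* b = 20, so ⟨σ_x⟩ = 40/41.

0.976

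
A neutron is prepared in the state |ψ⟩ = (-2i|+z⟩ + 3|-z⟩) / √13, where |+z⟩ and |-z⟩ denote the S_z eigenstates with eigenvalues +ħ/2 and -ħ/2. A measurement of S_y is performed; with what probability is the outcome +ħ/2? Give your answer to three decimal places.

|+y⟩ = (|+z⟩ + i|-z⟩)/√2, so ⟨+y|ψ⟩ = (-5i) / (√2·√13).
P = |-5i|² / 26 = 25/26.

0.962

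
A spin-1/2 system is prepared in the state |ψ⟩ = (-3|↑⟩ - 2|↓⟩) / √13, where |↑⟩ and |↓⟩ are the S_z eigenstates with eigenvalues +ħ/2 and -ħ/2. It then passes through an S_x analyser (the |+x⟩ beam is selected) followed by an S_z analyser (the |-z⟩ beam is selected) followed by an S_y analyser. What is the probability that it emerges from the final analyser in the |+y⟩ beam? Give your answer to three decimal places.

First analyser (S_x): P(|+x⟩) = |⟨+x|ψ⟩|² = 25/26.
After stage 1 the state is |+x⟩; P(|-z⟩) = |⟨-z|+x⟩|² = 1/2.
After stage 2 the state is |-z⟩; P(|+y⟩) = |⟨+y|-z⟩|² = 1/2.
Joint probability = 25/26 × 1/2 × 1/2 = 0.240.

0.240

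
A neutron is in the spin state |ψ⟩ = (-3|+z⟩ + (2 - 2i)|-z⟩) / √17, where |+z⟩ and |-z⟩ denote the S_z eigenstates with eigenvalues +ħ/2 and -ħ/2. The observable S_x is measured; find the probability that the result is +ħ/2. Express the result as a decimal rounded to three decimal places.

0.147

|+x⟩ = (|+z⟩ + |-z⟩)/√2, so ⟨+x|ψ⟩ = (-1 - 2i) / (√2·√17).
P = |-1 - 2i|² / 34 = 5/34.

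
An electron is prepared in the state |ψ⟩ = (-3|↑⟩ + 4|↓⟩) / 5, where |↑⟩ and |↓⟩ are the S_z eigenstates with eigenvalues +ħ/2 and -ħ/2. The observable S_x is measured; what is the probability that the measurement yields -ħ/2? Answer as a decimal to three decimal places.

|-x⟩ = (|↑⟩ - |↓⟩)/√2, so ⟨-x|ψ⟩ = (-7) / (√2·5).
P = |-7|² / 50 = 49/50.

0.980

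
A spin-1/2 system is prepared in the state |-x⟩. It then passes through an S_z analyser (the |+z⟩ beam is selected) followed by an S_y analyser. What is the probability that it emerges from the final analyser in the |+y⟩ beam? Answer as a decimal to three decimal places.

First analyser (S_z): from |-x⟩, P(|+z⟩) = 1/2.
After stage 1 the state is |+z⟩; P(|+y⟩) = |⟨+y|+z⟩|² = 1/2.
Joint probability = 1/2 × 1/2 = 0.250.

0.250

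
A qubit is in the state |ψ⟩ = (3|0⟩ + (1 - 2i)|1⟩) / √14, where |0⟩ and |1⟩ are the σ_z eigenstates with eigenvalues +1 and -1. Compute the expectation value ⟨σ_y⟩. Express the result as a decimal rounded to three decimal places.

-0.857

⟨σ_y⟩ = 2 Im(a* b)/(|a|²+|b|²) with a = 3, b = (1 - 2i).
a* b = (3 - 6i), so ⟨σ_y⟩ = -12/14.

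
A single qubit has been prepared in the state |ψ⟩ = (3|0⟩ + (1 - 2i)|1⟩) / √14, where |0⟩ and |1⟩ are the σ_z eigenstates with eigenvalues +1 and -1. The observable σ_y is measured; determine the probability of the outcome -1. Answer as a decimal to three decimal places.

|-y⟩ = (|0⟩ - i|1⟩)/√2, so ⟨-y|ψ⟩ = (5 + i) / (√2·√14).
P = |5 + i|² / 28 = 26/28.

0.929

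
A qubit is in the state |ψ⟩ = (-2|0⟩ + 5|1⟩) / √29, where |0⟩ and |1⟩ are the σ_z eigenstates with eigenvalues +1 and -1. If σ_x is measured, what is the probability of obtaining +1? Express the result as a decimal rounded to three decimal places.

0.155

|+x⟩ = (|0⟩ + |1⟩)/√2, so ⟨+x|ψ⟩ = (3) / (√2·√29).
P = |3|² / 58 = 9/58.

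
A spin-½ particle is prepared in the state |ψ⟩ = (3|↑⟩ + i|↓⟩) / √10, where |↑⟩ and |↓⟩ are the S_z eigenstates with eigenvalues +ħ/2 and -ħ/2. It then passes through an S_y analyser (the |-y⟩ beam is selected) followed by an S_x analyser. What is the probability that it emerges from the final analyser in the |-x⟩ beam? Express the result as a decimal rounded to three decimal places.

First analyser (S_y): P(|-y⟩) = |⟨-y|ψ⟩|² = 4/20.
After stage 1 the state is |-y⟩; P(|-x⟩) = |⟨-x|-y⟩|² = 1/2.
Joint probability = 4/20 × 1/2 = 0.100.

0.100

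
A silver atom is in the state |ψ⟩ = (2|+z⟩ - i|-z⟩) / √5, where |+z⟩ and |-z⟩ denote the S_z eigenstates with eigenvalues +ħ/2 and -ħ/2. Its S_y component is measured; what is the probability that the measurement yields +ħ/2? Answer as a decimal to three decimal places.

|+y⟩ = (|+z⟩ + i|-z⟩)/√2, so ⟨+y|ψ⟩ = (1) / (√2·√5).
P = |1|² / 10 = 1/10.

0.100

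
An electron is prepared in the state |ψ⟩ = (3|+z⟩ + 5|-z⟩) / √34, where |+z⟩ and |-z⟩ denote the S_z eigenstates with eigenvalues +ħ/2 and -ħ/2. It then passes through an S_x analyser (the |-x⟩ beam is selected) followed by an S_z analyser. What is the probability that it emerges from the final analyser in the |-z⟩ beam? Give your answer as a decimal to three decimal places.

First analyser (S_x): P(|-x⟩) = |⟨-x|ψ⟩|² = 4/68.
After stage 1 the state is |-x⟩; P(|-z⟩) = |⟨-z|-x⟩|² = 1/2.
Joint probability = 4/68 × 1/2 = 0.029.

0.029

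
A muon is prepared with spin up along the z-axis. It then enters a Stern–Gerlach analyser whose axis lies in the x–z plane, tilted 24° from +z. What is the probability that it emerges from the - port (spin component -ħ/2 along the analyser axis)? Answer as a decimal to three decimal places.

For spin-½, the probability of finding spin-up along an axis at angle θ to the initial spin direction is cos²(θ/2); spin-down is sin²(θ/2).
θ = 24°, so P = sin²(12°) ≈ 0.043.

0.043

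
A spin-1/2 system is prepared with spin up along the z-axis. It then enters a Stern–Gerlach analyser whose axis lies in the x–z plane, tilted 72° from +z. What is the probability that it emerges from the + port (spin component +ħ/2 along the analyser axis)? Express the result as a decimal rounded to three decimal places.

For spin-½, the probability of finding spin-up along an axis at angle θ to the initial spin direction is cos²(θ/2); spin-down is sin²(θ/2).
θ = 72°, so P = cos²(36°) ≈ 0.655.

0.655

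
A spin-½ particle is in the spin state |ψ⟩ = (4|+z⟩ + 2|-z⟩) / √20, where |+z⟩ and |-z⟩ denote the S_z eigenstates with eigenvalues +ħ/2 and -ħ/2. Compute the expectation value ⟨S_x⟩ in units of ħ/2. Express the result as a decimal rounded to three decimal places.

⟨σ_x⟩ = 2 Re(a* b)/(|a|²+|b|²) with a = 4, b = 2.
a* b = 8, so ⟨σ_x⟩ = 16/20.
⟨S_x⟩ = (ħ/2)·⟨σ_x⟩.

0.800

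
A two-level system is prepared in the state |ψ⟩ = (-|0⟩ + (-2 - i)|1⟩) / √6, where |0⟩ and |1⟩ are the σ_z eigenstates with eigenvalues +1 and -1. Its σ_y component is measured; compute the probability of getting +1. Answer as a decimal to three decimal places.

0.667

|+y⟩ = (|0⟩ + i|1⟩)/√2, so ⟨+y|ψ⟩ = (-2 + 2i) / (√2·√6).
P = |-2 + 2i|² / 12 = 8/12.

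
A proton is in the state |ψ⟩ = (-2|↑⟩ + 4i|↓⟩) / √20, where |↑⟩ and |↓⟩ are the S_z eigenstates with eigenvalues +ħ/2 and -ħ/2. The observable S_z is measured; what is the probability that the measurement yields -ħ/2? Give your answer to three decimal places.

0.800

The -ħ/2 outcome corresponds to |↓⟩. Its amplitude in |ψ⟩ is 4i/√20.
P = |4i|² / 20 = 16/20.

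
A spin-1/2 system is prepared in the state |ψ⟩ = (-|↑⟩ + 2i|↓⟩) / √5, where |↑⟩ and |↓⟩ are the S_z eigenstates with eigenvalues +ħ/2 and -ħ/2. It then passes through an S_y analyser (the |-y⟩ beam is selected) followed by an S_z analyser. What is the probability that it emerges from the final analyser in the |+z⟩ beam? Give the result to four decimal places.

First analyser (S_y): P(|-y⟩) = |⟨-y|ψ⟩|² = 9/10.
After stage 1 the state is |-y⟩; P(|+z⟩) = |⟨+z|-y⟩|² = 1/2.
Joint probability = 9/10 × 1/2 = 0.4500.

0.4500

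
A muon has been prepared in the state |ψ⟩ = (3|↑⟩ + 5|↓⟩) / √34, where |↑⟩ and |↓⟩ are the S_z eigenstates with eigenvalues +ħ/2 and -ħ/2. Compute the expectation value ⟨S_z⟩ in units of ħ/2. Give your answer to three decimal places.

-0.471

⟨σ_z⟩ = |a|² - |b|² divided by |a|²+|b|², with a, b the |↑⟩, |↓⟩ amplitudes.
= (9 - 25)/34 = -16/34.
⟨S_z⟩ = (ħ/2)·⟨σ_z⟩.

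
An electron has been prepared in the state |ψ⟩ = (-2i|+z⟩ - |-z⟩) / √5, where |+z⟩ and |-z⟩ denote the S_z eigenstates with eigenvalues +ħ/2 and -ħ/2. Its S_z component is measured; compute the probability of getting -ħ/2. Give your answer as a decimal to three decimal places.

The -ħ/2 outcome corresponds to |-z⟩. Its amplitude in |ψ⟩ is -1/√5.
P = |-1|² / 5 = 1/5.

0.200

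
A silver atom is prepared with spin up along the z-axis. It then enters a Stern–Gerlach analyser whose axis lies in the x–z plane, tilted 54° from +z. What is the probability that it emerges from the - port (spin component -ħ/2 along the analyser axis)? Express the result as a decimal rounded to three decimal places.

0.206

For spin-½, the probability of finding spin-up along an axis at angle θ to the initial spin direction is cos²(θ/2); spin-down is sin²(θ/2).
θ = 54°, so P = sin²(27°) ≈ 0.206.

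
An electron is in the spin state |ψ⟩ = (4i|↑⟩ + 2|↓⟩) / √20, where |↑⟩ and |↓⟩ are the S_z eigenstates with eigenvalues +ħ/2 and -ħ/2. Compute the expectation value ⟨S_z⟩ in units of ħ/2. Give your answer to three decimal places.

0.600

⟨σ_z⟩ = |a|² - |b|² divided by |a|²+|b|², with a, b the |↑⟩, |↓⟩ amplitudes.
= (16 - 4)/20 = 12/20.
⟨S_z⟩ = (ħ/2)·⟨σ_z⟩.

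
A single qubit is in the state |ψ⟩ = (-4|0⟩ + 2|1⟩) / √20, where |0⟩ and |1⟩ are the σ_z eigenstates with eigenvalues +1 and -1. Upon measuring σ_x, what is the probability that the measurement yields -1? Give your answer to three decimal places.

0.900

|-x⟩ = (|0⟩ - |1⟩)/√2, so ⟨-x|ψ⟩ = (-6) / (√2·√20).
P = |-6|² / 40 = 36/40.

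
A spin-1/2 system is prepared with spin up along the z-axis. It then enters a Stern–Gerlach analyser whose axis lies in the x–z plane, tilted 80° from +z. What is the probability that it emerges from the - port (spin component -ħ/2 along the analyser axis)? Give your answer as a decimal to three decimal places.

0.413

For spin-½, the probability of finding spin-up along an axis at angle θ to the initial spin direction is cos²(θ/2); spin-down is sin²(θ/2).
θ = 80°, so P = sin²(40°) ≈ 0.413.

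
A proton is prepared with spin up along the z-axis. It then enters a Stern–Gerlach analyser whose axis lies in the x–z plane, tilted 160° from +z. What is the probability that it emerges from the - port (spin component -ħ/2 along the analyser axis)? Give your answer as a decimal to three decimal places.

For spin-½, the probability of finding spin-up along an axis at angle θ to the initial spin direction is cos²(θ/2); spin-down is sin²(θ/2).
θ = 160°, so P = sin²(80°) ≈ 0.970.

0.970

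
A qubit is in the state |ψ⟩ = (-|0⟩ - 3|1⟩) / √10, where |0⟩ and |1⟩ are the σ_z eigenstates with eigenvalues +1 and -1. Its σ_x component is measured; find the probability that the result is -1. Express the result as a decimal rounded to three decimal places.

0.200

|-x⟩ = (|0⟩ - |1⟩)/√2, so ⟨-x|ψ⟩ = (2) / (√2·√10).
P = |2|² / 20 = 4/20.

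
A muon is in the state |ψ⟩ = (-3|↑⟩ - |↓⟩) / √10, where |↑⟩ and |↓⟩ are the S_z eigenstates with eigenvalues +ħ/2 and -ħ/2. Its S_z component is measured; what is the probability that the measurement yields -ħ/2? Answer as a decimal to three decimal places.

The -ħ/2 outcome corresponds to |↓⟩. Its amplitude in |ψ⟩ is -1/√10.
P = |-1|² / 10 = 1/10.

0.100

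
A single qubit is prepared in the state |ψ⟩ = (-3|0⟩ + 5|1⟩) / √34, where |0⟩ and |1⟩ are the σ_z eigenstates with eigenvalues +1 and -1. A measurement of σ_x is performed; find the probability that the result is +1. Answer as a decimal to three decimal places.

|+x⟩ = (|0⟩ + |1⟩)/√2, so ⟨+x|ψ⟩ = (2) / (√2·√34).
P = |2|² / 68 = 4/68.

0.059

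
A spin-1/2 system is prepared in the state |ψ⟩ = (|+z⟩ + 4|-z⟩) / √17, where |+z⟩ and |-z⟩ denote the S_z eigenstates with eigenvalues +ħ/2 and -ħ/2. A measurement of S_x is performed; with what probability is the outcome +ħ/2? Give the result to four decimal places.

|+x⟩ = (|+z⟩ + |-z⟩)/√2, so ⟨+x|ψ⟩ = (5) / (√2·√17).
P = |5|² / 34 = 25/34.

0.7353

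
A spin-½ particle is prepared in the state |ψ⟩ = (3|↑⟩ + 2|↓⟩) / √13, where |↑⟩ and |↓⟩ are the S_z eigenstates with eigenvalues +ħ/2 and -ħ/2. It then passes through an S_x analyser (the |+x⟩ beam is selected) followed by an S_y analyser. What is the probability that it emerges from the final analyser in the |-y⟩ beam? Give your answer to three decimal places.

First analyser (S_x): P(|+x⟩) = |⟨+x|ψ⟩|² = 25/26.
After stage 1 the state is |+x⟩; P(|-y⟩) = |⟨-y|+x⟩|² = 1/2.
Joint probability = 25/26 × 1/2 = 0.481.

0.481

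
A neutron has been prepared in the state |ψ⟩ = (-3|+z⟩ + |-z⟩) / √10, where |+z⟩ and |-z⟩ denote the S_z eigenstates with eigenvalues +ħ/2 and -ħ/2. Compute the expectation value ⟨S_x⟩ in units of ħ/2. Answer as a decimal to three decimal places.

⟨σ_x⟩ = 2 Re(a* b)/(|a|²+|b|²) with a = -3, b = 1.
a* b = -3, so ⟨σ_x⟩ = -6/10.
⟨S_x⟩ = (ħ/2)·⟨σ_x⟩.

-0.600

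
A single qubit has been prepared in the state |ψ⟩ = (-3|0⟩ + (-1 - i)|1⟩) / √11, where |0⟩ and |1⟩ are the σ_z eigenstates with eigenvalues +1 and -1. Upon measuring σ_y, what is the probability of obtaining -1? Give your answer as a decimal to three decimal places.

|-y⟩ = (|0⟩ - i|1⟩)/√2, so ⟨-y|ψ⟩ = (-2 - i) / (√2·√11).
P = |-2 - i|² / 22 = 5/22.

0.227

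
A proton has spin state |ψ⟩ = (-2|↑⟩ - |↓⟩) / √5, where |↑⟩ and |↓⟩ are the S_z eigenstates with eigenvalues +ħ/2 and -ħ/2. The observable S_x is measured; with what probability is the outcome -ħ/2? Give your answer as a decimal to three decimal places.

0.100

|-x⟩ = (|↑⟩ - |↓⟩)/√2, so ⟨-x|ψ⟩ = (-1) / (√2·√5).
P = |-1|² / 10 = 1/10.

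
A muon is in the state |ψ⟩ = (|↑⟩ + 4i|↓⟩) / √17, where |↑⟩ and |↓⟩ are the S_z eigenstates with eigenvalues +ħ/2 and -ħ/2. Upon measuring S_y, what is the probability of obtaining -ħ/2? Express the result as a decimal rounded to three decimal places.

0.265

|-y⟩ = (|↑⟩ - i|↓⟩)/√2, so ⟨-y|ψ⟩ = (-3) / (√2·√17).
P = |-3|² / 34 = 9/34.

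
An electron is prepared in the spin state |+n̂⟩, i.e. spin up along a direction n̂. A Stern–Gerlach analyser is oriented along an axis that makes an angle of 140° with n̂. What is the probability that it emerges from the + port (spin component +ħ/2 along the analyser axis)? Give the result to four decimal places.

0.1170

For spin-½, the probability of finding spin-up along an axis at angle θ to the initial spin direction is cos²(θ/2); spin-down is sin²(θ/2).
θ = 140°, so P = cos²(70°) ≈ 0.1170.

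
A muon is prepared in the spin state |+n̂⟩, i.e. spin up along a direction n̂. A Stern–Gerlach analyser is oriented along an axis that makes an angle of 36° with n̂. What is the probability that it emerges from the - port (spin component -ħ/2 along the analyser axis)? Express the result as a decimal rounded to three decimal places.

For spin-½, the probability of finding spin-up along an axis at angle θ to the initial spin direction is cos²(θ/2); spin-down is sin²(θ/2).
θ = 36°, so P = sin²(18°) ≈ 0.095.

0.095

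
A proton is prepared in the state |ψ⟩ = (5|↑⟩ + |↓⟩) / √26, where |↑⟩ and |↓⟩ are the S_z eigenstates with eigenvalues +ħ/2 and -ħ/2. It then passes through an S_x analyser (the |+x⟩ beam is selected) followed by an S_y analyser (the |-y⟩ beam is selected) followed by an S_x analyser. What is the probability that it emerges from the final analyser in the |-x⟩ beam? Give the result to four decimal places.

0.1731

First analyser (S_x): P(|+x⟩) = |⟨+x|ψ⟩|² = 36/52.
After stage 1 the state is |+x⟩; P(|-y⟩) = |⟨-y|+x⟩|² = 1/2.
After stage 2 the state is |-y⟩; P(|-x⟩) = |⟨-x|-y⟩|² = 1/2.
Joint probability = 36/52 × 1/2 × 1/2 = 0.1731.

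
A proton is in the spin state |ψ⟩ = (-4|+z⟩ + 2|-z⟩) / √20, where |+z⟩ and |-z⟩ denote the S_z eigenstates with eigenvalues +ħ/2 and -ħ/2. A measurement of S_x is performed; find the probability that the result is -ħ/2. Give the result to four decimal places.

0.9000

|-x⟩ = (|+z⟩ - |-z⟩)/√2, so ⟨-x|ψ⟩ = (-6) / (√2·√20).
P = |-6|² / 40 = 36/40.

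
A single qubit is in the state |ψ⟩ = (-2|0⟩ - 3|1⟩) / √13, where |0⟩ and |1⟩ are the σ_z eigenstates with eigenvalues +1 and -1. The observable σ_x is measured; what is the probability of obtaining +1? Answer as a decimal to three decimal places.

|+x⟩ = (|0⟩ + |1⟩)/√2, so ⟨+x|ψ⟩ = (-5) / (√2·√13).
P = |-5|² / 26 = 25/26.

0.962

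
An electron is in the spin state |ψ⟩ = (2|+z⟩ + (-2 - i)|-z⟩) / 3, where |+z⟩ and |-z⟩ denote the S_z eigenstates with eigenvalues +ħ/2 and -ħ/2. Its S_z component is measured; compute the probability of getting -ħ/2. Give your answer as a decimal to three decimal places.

The -ħ/2 outcome corresponds to |-z⟩. Its amplitude in |ψ⟩ is (-2 - i)/3.
P = |-2 - i|² / 9 = 5/9.

0.556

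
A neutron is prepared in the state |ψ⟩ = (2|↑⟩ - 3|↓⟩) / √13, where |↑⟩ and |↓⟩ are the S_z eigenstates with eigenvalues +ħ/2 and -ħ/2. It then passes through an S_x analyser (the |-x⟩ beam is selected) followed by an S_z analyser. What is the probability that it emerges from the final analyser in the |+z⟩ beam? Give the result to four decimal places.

0.4808

First analyser (S_x): P(|-x⟩) = |⟨-x|ψ⟩|² = 25/26.
After stage 1 the state is |-x⟩; P(|+z⟩) = |⟨+z|-x⟩|² = 1/2.
Joint probability = 25/26 × 1/2 = 0.4808.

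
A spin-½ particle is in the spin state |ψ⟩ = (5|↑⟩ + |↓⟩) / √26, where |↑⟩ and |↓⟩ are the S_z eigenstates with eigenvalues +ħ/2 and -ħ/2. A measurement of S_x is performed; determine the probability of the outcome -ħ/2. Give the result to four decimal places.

|-x⟩ = (|↑⟩ - |↓⟩)/√2, so ⟨-x|ψ⟩ = (4) / (√2·√26).
P = |4|² / 52 = 16/52.

0.3077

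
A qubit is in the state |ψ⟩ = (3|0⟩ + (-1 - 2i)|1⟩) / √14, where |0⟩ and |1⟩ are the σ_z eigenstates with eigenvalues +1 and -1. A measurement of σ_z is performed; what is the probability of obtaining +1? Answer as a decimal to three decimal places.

0.643

The +1 outcome corresponds to |0⟩. Its amplitude in |ψ⟩ is 3/√14.
P = |3|² / 14 = 9/14.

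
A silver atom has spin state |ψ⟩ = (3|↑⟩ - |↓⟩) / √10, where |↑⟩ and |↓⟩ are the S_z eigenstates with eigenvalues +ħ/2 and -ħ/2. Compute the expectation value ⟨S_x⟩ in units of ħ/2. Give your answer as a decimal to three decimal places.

⟨σ_x⟩ = 2 Re(a* b)/(|a|²+|b|²) with a = 3, b = -1.
a* b = -3, so ⟨σ_x⟩ = -6/10.
⟨S_x⟩ = (ħ/2)·⟨σ_x⟩.

-0.600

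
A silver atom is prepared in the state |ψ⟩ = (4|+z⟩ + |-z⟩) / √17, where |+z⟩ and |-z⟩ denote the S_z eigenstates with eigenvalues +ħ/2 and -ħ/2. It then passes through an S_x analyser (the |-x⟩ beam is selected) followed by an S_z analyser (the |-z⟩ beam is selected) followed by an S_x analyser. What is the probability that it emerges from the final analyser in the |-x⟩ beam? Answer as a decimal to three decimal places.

0.066

First analyser (S_x): P(|-x⟩) = |⟨-x|ψ⟩|² = 9/34.
After stage 1 the state is |-x⟩; P(|-z⟩) = |⟨-z|-x⟩|² = 1/2.
After stage 2 the state is |-z⟩; P(|-x⟩) = |⟨-x|-z⟩|² = 1/2.
Joint probability = 9/34 × 1/2 × 1/2 = 0.066.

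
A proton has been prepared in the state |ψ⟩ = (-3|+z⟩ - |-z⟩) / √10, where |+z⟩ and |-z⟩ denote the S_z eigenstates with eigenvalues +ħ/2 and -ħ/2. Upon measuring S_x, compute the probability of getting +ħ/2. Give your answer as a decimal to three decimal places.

|+x⟩ = (|+z⟩ + |-z⟩)/√2, so ⟨+x|ψ⟩ = (-4) / (√2·√10).
P = |-4|² / 20 = 16/20.

0.800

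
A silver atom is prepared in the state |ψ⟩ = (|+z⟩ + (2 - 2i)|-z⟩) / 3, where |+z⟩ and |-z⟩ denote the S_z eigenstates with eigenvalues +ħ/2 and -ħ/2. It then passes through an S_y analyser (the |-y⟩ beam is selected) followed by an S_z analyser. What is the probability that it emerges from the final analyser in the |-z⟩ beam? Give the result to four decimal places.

First analyser (S_y): P(|-y⟩) = |⟨-y|ψ⟩|² = 13/18.
After stage 1 the state is |-y⟩; P(|-z⟩) = |⟨-z|-y⟩|² = 1/2.
Joint probability = 13/18 × 1/2 = 0.3611.

0.3611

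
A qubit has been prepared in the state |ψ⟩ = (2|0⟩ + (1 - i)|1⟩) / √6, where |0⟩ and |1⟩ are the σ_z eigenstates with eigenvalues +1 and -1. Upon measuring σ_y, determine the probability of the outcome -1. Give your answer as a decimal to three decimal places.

0.833

|-y⟩ = (|0⟩ - i|1⟩)/√2, so ⟨-y|ψ⟩ = (3 + i) / (√2·√6).
P = |3 + i|² / 12 = 10/12.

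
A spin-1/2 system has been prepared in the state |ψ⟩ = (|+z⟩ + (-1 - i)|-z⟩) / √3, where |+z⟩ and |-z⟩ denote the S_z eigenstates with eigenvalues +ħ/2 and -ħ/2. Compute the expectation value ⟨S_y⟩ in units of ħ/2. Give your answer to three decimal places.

-0.667

⟨σ_y⟩ = 2 Im(a* b)/(|a|²+|b|²) with a = 1, b = (-1 - i).
a* b = (-1 - i), so ⟨σ_y⟩ = -2/3.
⟨S_y⟩ = (ħ/2)·⟨σ_y⟩.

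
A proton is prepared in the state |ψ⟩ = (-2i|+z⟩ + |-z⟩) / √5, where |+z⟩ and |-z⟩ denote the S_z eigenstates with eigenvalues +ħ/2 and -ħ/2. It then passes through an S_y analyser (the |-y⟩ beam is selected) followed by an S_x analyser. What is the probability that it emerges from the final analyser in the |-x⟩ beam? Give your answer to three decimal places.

0.050

First analyser (S_y): P(|-y⟩) = |⟨-y|ψ⟩|² = 1/10.
After stage 1 the state is |-y⟩; P(|-x⟩) = |⟨-x|-y⟩|² = 1/2.
Joint probability = 1/10 × 1/2 = 0.050.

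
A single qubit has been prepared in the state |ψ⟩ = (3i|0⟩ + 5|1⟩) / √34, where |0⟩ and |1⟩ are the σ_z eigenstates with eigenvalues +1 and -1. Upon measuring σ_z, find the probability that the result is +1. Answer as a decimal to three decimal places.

0.265

The +1 outcome corresponds to |0⟩. Its amplitude in |ψ⟩ is 3i/√34.
P = |3i|² / 34 = 9/34.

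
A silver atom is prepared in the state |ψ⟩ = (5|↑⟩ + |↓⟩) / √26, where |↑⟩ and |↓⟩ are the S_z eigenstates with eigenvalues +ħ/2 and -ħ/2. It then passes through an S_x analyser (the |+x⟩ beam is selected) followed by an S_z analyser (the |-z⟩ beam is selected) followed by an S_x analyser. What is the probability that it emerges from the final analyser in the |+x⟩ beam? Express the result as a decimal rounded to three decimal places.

0.173

First analyser (S_x): P(|+x⟩) = |⟨+x|ψ⟩|² = 36/52.
After stage 1 the state is |+x⟩; P(|-z⟩) = |⟨-z|+x⟩|² = 1/2.
After stage 2 the state is |-z⟩; P(|+x⟩) = |⟨+x|-z⟩|² = 1/2.
Joint probability = 36/52 × 1/2 × 1/2 = 0.173.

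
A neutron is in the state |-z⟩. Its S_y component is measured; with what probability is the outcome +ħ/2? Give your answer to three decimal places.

In the S_z basis, |-z⟩ = |↓⟩ and |+y⟩ = (|↑⟩ + i|↓⟩)/√2.
|⟨+y|-z⟩|² = 1/2.

0.500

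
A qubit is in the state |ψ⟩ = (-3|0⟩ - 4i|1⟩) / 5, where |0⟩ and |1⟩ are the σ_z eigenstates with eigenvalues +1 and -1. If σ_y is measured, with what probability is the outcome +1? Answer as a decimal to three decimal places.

|+y⟩ = (|0⟩ + i|1⟩)/√2, so ⟨+y|ψ⟩ = (-7) / (√2·5).
P = |-7|² / 50 = 49/50.

0.980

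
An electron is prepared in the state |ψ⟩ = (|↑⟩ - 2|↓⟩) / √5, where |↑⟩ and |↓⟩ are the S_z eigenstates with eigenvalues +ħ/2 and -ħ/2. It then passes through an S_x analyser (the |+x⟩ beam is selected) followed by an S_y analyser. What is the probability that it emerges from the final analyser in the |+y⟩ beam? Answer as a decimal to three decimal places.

First analyser (S_x): P(|+x⟩) = |⟨+x|ψ⟩|² = 1/10.
After stage 1 the state is |+x⟩; P(|+y⟩) = |⟨+y|+x⟩|² = 1/2.
Joint probability = 1/10 × 1/2 = 0.050.

0.050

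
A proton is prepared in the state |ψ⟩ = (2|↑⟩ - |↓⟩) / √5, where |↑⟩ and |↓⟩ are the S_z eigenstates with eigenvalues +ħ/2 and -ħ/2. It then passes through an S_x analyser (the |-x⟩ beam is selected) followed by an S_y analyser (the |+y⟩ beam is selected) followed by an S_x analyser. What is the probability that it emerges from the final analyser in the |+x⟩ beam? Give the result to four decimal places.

0.2250

First analyser (S_x): P(|-x⟩) = |⟨-x|ψ⟩|² = 9/10.
After stage 1 the state is |-x⟩; P(|+y⟩) = |⟨+y|-x⟩|² = 1/2.
After stage 2 the state is |+y⟩; P(|+x⟩) = |⟨+x|+y⟩|² = 1/2.
Joint probability = 9/10 × 1/2 × 1/2 = 0.2250.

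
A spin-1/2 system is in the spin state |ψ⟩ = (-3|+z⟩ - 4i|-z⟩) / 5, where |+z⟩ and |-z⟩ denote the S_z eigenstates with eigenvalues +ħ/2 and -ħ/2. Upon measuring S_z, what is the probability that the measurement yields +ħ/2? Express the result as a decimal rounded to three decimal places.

0.360

The +ħ/2 outcome corresponds to |+z⟩. Its amplitude in |ψ⟩ is -3/5.
P = |-3|² / 25 = 9/25.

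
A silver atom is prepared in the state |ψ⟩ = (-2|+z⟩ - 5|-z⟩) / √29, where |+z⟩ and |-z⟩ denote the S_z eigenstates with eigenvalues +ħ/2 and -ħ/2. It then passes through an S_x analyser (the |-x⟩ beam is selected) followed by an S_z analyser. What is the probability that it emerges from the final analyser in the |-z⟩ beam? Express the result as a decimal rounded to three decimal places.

First analyser (S_x): P(|-x⟩) = |⟨-x|ψ⟩|² = 9/58.
After stage 1 the state is |-x⟩; P(|-z⟩) = |⟨-z|-x⟩|² = 1/2.
Joint probability = 9/58 × 1/2 = 0.078.

0.078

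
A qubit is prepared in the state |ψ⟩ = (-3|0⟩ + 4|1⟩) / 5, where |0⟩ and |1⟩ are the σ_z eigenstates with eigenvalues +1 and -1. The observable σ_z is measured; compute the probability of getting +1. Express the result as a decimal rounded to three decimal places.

0.360

The +1 outcome corresponds to |0⟩. Its amplitude in |ψ⟩ is -3/5.
P = |-3|² / 25 = 9/25.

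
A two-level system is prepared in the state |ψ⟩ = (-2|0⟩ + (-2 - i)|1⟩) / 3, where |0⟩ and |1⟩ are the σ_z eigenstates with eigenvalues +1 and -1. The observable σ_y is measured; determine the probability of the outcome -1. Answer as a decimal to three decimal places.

|-y⟩ = (|0⟩ - i|1⟩)/√2, so ⟨-y|ψ⟩ = (-1 - 2i) / (√2·3).
P = |-1 - 2i|² / 18 = 5/18.

0.278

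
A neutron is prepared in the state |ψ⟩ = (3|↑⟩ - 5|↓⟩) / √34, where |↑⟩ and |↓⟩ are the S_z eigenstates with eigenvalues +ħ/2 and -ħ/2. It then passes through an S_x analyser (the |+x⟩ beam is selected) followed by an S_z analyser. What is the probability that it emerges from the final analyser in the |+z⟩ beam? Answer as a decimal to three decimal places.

First analyser (S_x): P(|+x⟩) = |⟨+x|ψ⟩|² = 4/68.
After stage 1 the state is |+x⟩; P(|+z⟩) = |⟨+z|+x⟩|² = 1/2.
Joint probability = 4/68 × 1/2 = 0.029.

0.029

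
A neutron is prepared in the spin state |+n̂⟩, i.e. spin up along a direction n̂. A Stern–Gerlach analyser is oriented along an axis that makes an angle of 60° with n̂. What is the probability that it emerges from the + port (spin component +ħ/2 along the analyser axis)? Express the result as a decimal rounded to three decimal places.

0.750

For spin-½, the probability of finding spin-up along an axis at angle θ to the initial spin direction is cos²(θ/2); spin-down is sin²(θ/2).
θ = 60°, so P = cos²(30°) ≈ 0.750.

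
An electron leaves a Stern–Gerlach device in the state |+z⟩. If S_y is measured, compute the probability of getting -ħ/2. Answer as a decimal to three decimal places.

In the S_z basis, |+z⟩ = |↑⟩ and |-y⟩ = (|↑⟩ - i|↓⟩)/√2.
|⟨-y|+z⟩|² = 1/2.

0.500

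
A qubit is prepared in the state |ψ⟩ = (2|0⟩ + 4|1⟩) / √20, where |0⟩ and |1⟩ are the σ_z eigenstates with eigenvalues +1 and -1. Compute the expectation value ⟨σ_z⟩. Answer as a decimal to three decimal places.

-0.600

⟨σ_z⟩ = |a|² - |b|² divided by |a|²+|b|², with a, b the |0⟩, |1⟩ amplitudes.
= (4 - 16)/20 = -12/20.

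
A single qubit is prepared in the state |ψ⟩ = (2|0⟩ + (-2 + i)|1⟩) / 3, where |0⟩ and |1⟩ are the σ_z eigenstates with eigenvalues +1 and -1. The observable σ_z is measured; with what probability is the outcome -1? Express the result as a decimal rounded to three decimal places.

0.556

The -1 outcome corresponds to |1⟩. Its amplitude in |ψ⟩ is (-2 + i)/3.
P = |-2 + i|² / 9 = 5/9.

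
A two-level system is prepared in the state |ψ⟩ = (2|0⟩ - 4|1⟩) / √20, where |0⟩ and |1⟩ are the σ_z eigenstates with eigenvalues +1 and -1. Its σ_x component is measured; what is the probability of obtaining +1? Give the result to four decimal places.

0.1000

|+x⟩ = (|0⟩ + |1⟩)/√2, so ⟨+x|ψ⟩ = (-2) / (√2·√20).
P = |-2|² / 40 = 4/40.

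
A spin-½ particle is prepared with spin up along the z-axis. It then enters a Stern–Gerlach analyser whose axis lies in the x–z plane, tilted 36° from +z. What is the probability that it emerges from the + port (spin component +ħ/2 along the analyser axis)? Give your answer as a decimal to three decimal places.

For spin-½, the probability of finding spin-up along an axis at angle θ to the initial spin direction is cos²(θ/2); spin-down is sin²(θ/2).
θ = 36°, so P = cos²(18°) ≈ 0.905.

0.905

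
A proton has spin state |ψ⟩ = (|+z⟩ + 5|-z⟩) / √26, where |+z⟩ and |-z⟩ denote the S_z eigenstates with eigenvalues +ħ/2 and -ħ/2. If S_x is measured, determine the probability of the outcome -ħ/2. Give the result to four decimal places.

0.3077

|-x⟩ = (|+z⟩ - |-z⟩)/√2, so ⟨-x|ψ⟩ = (-4) / (√2·√26).
P = |-4|² / 52 = 16/52.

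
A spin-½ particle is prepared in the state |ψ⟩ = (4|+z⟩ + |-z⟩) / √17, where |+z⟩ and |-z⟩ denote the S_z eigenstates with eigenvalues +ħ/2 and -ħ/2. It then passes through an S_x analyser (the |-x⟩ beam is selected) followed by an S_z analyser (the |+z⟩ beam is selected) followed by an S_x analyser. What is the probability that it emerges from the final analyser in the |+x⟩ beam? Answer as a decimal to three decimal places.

First analyser (S_x): P(|-x⟩) = |⟨-x|ψ⟩|² = 9/34.
After stage 1 the state is |-x⟩; P(|+z⟩) = |⟨+z|-x⟩|² = 1/2.
After stage 2 the state is |+z⟩; P(|+x⟩) = |⟨+x|+z⟩|² = 1/2.
Joint probability = 9/34 × 1/2 × 1/2 = 0.066.

0.066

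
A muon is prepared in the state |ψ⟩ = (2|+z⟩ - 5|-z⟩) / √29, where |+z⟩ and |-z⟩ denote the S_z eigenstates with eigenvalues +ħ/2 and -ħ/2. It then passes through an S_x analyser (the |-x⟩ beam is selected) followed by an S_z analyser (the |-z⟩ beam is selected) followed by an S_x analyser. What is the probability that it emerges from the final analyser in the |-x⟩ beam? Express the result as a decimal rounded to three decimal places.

0.211

First analyser (S_x): P(|-x⟩) = |⟨-x|ψ⟩|² = 49/58.
After stage 1 the state is |-x⟩; P(|-z⟩) = |⟨-z|-x⟩|² = 1/2.
After stage 2 the state is |-z⟩; P(|-x⟩) = |⟨-x|-z⟩|² = 1/2.
Joint probability = 49/58 × 1/2 × 1/2 = 0.211.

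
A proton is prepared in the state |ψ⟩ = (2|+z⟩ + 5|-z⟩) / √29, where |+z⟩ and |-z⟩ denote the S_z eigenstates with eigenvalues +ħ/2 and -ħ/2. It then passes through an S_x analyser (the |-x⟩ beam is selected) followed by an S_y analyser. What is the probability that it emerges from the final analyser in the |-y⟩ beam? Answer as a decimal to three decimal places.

0.078

First analyser (S_x): P(|-x⟩) = |⟨-x|ψ⟩|² = 9/58.
After stage 1 the state is |-x⟩; P(|-y⟩) = |⟨-y|-x⟩|² = 1/2.
Joint probability = 9/58 × 1/2 = 0.078.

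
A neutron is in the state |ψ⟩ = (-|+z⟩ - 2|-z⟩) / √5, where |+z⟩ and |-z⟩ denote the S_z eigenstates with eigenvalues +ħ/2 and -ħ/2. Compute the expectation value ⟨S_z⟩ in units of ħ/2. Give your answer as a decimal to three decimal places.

⟨σ_z⟩ = |a|² - |b|² divided by |a|²+|b|², with a, b the |+z⟩, |-z⟩ amplitudes.
= (1 - 4)/5 = -3/5.
⟨S_z⟩ = (ħ/2)·⟨σ_z⟩.

-0.600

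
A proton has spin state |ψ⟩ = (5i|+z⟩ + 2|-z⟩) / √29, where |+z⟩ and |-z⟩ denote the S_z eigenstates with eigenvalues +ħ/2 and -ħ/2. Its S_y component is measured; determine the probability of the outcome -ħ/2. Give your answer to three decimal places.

|-y⟩ = (|+z⟩ - i|-z⟩)/√2, so ⟨-y|ψ⟩ = (7i) / (√2·√29).
P = |7i|² / 58 = 49/58.

0.845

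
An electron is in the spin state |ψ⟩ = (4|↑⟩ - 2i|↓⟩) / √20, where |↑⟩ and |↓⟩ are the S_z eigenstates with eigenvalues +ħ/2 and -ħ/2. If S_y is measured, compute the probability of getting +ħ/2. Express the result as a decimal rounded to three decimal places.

|+y⟩ = (|↑⟩ + i|↓⟩)/√2, so ⟨+y|ψ⟩ = (2) / (√2·√20).
P = |2|² / 40 = 4/40.

0.100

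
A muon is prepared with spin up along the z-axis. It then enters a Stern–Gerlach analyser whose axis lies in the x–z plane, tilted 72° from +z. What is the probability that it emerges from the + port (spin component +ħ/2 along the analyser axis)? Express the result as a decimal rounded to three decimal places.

For spin-½, the probability of finding spin-up along an axis at angle θ to the initial spin direction is cos²(θ/2); spin-down is sin²(θ/2).
θ = 72°, so P = cos²(36°) ≈ 0.655.

0.655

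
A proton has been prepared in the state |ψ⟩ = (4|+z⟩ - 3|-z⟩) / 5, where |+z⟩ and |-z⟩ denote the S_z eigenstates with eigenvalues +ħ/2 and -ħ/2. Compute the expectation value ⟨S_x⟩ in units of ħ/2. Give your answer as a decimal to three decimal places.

-0.960

⟨σ_x⟩ = 2 Re(a* b)/(|a|²+|b|²) with a = 4, b = -3.
a* b = -12, so ⟨σ_x⟩ = -24/25.
⟨S_x⟩ = (ħ/2)·⟨σ_x⟩.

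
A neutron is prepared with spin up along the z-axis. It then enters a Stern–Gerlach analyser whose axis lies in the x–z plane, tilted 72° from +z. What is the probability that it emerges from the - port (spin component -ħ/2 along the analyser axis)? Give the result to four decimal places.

0.3455

For spin-½, the probability of finding spin-up along an axis at angle θ to the initial spin direction is cos²(θ/2); spin-down is sin²(θ/2).
θ = 72°, so P = sin²(36°) ≈ 0.3455.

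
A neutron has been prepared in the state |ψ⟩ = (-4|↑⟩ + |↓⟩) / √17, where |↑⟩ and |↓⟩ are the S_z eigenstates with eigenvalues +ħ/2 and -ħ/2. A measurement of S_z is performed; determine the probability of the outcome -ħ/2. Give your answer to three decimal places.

The -ħ/2 outcome corresponds to |↓⟩. Its amplitude in |ψ⟩ is 1/√17.
P = |1|² / 17 = 1/17.

0.059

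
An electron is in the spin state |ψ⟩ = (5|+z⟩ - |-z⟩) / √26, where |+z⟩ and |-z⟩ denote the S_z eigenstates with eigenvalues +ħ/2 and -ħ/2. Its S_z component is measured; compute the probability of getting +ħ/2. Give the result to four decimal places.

The +ħ/2 outcome corresponds to |+z⟩. Its amplitude in |ψ⟩ is 5/√26.
P = |5|² / 26 = 25/26.

0.9615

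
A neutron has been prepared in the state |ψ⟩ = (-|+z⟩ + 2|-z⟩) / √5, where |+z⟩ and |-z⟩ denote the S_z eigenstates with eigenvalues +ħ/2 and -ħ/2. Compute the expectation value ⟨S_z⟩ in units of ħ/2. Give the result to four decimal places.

-0.6000

⟨σ_z⟩ = |a|² - |b|² divided by |a|²+|b|², with a, b the |+z⟩, |-z⟩ amplitudes.
= (1 - 4)/5 = -3/5.
⟨S_z⟩ = (ħ/2)·⟨σ_z⟩.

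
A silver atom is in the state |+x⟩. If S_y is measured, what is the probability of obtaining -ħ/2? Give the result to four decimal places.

0.5000

In the S_z basis, |+x⟩ = (|+z⟩ + |-z⟩)/√2 and |-y⟩ = (|+z⟩ - i|-z⟩)/√2.
|⟨-y|+x⟩|² = 1/2.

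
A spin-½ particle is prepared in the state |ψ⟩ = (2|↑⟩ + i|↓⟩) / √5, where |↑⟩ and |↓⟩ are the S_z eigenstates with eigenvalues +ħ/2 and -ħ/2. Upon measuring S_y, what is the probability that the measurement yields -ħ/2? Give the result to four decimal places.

|-y⟩ = (|↑⟩ - i|↓⟩)/√2, so ⟨-y|ψ⟩ = (1) / (√2·√5).
P = |1|² / 10 = 1/10.

0.1000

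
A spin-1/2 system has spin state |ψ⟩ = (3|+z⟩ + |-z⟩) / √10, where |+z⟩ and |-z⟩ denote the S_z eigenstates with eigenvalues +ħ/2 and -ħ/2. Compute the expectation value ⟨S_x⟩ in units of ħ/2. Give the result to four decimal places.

0.6000

⟨σ_x⟩ = 2 Re(a* b)/(|a|²+|b|²) with a = 3, b = 1.
a* b = 3, so ⟨σ_x⟩ = 6/10.
⟨S_x⟩ = (ħ/2)·⟨σ_x⟩.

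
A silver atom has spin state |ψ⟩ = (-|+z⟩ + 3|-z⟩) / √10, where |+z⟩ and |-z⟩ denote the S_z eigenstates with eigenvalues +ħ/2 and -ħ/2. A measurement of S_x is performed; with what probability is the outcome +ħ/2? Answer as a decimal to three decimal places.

|+x⟩ = (|+z⟩ + |-z⟩)/√2, so ⟨+x|ψ⟩ = (2) / (√2·√10).
P = |2|² / 20 = 4/20.

0.200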